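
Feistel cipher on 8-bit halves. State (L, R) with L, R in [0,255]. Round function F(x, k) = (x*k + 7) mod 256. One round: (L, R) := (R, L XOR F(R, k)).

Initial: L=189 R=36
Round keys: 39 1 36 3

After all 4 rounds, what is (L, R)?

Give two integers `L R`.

Round 1 (k=39): L=36 R=62
Round 2 (k=1): L=62 R=97
Round 3 (k=36): L=97 R=149
Round 4 (k=3): L=149 R=167

Answer: 149 167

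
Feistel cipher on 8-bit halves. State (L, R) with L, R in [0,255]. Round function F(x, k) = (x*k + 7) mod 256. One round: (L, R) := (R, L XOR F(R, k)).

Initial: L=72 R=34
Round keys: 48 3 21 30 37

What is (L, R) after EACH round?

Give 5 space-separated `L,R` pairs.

Answer: 34,47 47,182 182,218 218,37 37,186

Derivation:
Round 1 (k=48): L=34 R=47
Round 2 (k=3): L=47 R=182
Round 3 (k=21): L=182 R=218
Round 4 (k=30): L=218 R=37
Round 5 (k=37): L=37 R=186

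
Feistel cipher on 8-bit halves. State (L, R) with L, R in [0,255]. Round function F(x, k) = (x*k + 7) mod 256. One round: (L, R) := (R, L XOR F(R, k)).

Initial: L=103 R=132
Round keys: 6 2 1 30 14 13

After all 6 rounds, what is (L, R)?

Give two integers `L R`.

Answer: 165 88

Derivation:
Round 1 (k=6): L=132 R=120
Round 2 (k=2): L=120 R=115
Round 3 (k=1): L=115 R=2
Round 4 (k=30): L=2 R=48
Round 5 (k=14): L=48 R=165
Round 6 (k=13): L=165 R=88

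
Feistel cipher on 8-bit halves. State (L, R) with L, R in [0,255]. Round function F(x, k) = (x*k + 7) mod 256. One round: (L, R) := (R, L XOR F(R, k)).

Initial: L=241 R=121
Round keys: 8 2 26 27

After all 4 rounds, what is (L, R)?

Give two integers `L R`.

Round 1 (k=8): L=121 R=62
Round 2 (k=2): L=62 R=250
Round 3 (k=26): L=250 R=85
Round 4 (k=27): L=85 R=4

Answer: 85 4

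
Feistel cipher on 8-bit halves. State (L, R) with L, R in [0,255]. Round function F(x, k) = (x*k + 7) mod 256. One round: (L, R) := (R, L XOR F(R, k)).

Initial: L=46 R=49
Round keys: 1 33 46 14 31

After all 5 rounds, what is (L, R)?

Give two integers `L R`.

Round 1 (k=1): L=49 R=22
Round 2 (k=33): L=22 R=236
Round 3 (k=46): L=236 R=121
Round 4 (k=14): L=121 R=73
Round 5 (k=31): L=73 R=167

Answer: 73 167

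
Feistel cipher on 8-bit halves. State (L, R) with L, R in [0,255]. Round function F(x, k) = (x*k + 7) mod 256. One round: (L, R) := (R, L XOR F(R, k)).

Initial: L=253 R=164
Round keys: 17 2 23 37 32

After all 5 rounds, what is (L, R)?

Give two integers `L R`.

Round 1 (k=17): L=164 R=22
Round 2 (k=2): L=22 R=151
Round 3 (k=23): L=151 R=142
Round 4 (k=37): L=142 R=26
Round 5 (k=32): L=26 R=201

Answer: 26 201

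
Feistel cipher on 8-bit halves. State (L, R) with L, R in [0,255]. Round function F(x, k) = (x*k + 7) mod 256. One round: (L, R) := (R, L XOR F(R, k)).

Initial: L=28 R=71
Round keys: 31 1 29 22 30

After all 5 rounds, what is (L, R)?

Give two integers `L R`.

Answer: 165 26

Derivation:
Round 1 (k=31): L=71 R=188
Round 2 (k=1): L=188 R=132
Round 3 (k=29): L=132 R=71
Round 4 (k=22): L=71 R=165
Round 5 (k=30): L=165 R=26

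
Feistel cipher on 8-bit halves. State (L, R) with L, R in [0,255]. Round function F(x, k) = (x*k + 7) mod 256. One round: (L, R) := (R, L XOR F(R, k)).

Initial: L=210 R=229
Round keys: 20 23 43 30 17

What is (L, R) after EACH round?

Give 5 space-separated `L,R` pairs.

Round 1 (k=20): L=229 R=57
Round 2 (k=23): L=57 R=195
Round 3 (k=43): L=195 R=241
Round 4 (k=30): L=241 R=134
Round 5 (k=17): L=134 R=28

Answer: 229,57 57,195 195,241 241,134 134,28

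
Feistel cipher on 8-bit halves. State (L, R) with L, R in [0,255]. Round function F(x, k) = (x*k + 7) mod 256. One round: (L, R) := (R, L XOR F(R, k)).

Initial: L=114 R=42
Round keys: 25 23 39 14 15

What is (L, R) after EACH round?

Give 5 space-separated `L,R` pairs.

Round 1 (k=25): L=42 R=83
Round 2 (k=23): L=83 R=86
Round 3 (k=39): L=86 R=114
Round 4 (k=14): L=114 R=21
Round 5 (k=15): L=21 R=48

Answer: 42,83 83,86 86,114 114,21 21,48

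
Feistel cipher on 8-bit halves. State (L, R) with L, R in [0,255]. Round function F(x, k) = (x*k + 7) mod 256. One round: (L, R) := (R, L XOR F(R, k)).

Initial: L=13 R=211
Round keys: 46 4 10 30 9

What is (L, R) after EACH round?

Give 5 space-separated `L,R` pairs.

Round 1 (k=46): L=211 R=252
Round 2 (k=4): L=252 R=36
Round 3 (k=10): L=36 R=147
Round 4 (k=30): L=147 R=101
Round 5 (k=9): L=101 R=7

Answer: 211,252 252,36 36,147 147,101 101,7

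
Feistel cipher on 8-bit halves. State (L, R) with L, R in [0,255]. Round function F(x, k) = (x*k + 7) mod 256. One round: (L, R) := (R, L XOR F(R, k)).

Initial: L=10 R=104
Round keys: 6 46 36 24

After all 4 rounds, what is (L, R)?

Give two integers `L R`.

Answer: 134 130

Derivation:
Round 1 (k=6): L=104 R=125
Round 2 (k=46): L=125 R=21
Round 3 (k=36): L=21 R=134
Round 4 (k=24): L=134 R=130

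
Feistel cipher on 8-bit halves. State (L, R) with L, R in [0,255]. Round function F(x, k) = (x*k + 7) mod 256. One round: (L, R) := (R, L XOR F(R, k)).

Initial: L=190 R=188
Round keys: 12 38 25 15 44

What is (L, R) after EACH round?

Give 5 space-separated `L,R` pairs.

Answer: 188,105 105,33 33,41 41,79 79,178

Derivation:
Round 1 (k=12): L=188 R=105
Round 2 (k=38): L=105 R=33
Round 3 (k=25): L=33 R=41
Round 4 (k=15): L=41 R=79
Round 5 (k=44): L=79 R=178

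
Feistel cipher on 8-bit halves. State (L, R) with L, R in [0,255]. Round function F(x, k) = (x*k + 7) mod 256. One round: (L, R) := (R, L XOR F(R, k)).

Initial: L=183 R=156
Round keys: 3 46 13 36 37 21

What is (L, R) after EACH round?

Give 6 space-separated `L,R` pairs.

Round 1 (k=3): L=156 R=108
Round 2 (k=46): L=108 R=243
Round 3 (k=13): L=243 R=50
Round 4 (k=36): L=50 R=252
Round 5 (k=37): L=252 R=65
Round 6 (k=21): L=65 R=160

Answer: 156,108 108,243 243,50 50,252 252,65 65,160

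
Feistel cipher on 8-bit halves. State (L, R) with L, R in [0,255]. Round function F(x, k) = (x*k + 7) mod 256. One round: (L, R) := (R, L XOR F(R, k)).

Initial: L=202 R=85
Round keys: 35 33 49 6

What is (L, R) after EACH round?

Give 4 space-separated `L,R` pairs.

Answer: 85,108 108,166 166,161 161,107

Derivation:
Round 1 (k=35): L=85 R=108
Round 2 (k=33): L=108 R=166
Round 3 (k=49): L=166 R=161
Round 4 (k=6): L=161 R=107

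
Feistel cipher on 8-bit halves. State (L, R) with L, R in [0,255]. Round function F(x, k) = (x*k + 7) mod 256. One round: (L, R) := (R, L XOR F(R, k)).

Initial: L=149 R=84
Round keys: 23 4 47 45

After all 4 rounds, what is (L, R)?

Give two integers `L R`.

Round 1 (k=23): L=84 R=6
Round 2 (k=4): L=6 R=75
Round 3 (k=47): L=75 R=202
Round 4 (k=45): L=202 R=194

Answer: 202 194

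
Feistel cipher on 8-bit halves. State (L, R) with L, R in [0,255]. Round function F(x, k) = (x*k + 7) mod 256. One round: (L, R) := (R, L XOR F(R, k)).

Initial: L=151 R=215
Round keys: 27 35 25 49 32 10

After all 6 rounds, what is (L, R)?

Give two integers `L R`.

Round 1 (k=27): L=215 R=35
Round 2 (k=35): L=35 R=7
Round 3 (k=25): L=7 R=149
Round 4 (k=49): L=149 R=139
Round 5 (k=32): L=139 R=242
Round 6 (k=10): L=242 R=240

Answer: 242 240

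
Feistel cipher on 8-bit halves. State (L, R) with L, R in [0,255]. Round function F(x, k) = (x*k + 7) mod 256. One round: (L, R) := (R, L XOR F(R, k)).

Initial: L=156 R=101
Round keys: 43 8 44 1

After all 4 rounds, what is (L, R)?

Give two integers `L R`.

Answer: 253 118

Derivation:
Round 1 (k=43): L=101 R=98
Round 2 (k=8): L=98 R=114
Round 3 (k=44): L=114 R=253
Round 4 (k=1): L=253 R=118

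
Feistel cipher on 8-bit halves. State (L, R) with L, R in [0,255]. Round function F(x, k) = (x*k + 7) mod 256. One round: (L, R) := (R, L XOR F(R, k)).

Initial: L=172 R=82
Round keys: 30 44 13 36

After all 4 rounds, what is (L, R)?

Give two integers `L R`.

Answer: 51 250

Derivation:
Round 1 (k=30): L=82 R=15
Round 2 (k=44): L=15 R=201
Round 3 (k=13): L=201 R=51
Round 4 (k=36): L=51 R=250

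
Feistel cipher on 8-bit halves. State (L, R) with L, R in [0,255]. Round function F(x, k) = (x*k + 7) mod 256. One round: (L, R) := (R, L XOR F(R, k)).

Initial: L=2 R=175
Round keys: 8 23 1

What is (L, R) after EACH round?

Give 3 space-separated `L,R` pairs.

Answer: 175,125 125,237 237,137

Derivation:
Round 1 (k=8): L=175 R=125
Round 2 (k=23): L=125 R=237
Round 3 (k=1): L=237 R=137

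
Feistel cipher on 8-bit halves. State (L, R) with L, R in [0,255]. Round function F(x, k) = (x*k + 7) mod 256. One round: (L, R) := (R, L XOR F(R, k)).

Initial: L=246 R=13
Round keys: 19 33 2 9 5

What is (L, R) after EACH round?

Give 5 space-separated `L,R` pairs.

Round 1 (k=19): L=13 R=8
Round 2 (k=33): L=8 R=2
Round 3 (k=2): L=2 R=3
Round 4 (k=9): L=3 R=32
Round 5 (k=5): L=32 R=164

Answer: 13,8 8,2 2,3 3,32 32,164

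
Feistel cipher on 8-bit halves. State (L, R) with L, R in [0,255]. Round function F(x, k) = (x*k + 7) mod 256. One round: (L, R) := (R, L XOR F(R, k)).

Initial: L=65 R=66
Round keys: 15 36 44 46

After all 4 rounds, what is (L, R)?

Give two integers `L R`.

Answer: 7 28

Derivation:
Round 1 (k=15): L=66 R=164
Round 2 (k=36): L=164 R=85
Round 3 (k=44): L=85 R=7
Round 4 (k=46): L=7 R=28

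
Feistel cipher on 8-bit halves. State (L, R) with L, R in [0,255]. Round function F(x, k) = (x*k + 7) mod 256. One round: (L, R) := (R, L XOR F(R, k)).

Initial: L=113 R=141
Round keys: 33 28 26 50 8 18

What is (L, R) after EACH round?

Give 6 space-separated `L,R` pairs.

Round 1 (k=33): L=141 R=69
Round 2 (k=28): L=69 R=30
Round 3 (k=26): L=30 R=86
Round 4 (k=50): L=86 R=205
Round 5 (k=8): L=205 R=57
Round 6 (k=18): L=57 R=196

Answer: 141,69 69,30 30,86 86,205 205,57 57,196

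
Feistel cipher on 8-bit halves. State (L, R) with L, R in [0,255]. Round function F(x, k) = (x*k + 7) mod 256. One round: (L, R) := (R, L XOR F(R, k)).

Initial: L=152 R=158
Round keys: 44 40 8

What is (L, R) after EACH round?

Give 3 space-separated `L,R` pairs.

Answer: 158,183 183,1 1,184

Derivation:
Round 1 (k=44): L=158 R=183
Round 2 (k=40): L=183 R=1
Round 3 (k=8): L=1 R=184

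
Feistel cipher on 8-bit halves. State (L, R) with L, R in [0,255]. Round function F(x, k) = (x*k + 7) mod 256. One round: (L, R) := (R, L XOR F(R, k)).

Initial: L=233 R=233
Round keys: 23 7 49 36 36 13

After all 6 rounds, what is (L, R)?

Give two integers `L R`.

Round 1 (k=23): L=233 R=31
Round 2 (k=7): L=31 R=9
Round 3 (k=49): L=9 R=223
Round 4 (k=36): L=223 R=106
Round 5 (k=36): L=106 R=48
Round 6 (k=13): L=48 R=29

Answer: 48 29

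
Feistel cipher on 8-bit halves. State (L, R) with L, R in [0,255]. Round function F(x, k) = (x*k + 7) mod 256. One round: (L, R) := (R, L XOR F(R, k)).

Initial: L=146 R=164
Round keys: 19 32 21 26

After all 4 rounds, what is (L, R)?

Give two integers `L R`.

Round 1 (k=19): L=164 R=161
Round 2 (k=32): L=161 R=131
Round 3 (k=21): L=131 R=103
Round 4 (k=26): L=103 R=254

Answer: 103 254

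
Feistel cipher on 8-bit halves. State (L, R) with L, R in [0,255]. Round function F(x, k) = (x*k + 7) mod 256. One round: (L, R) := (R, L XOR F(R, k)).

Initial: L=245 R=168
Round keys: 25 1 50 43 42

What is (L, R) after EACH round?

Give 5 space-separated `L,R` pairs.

Round 1 (k=25): L=168 R=154
Round 2 (k=1): L=154 R=9
Round 3 (k=50): L=9 R=83
Round 4 (k=43): L=83 R=241
Round 5 (k=42): L=241 R=194

Answer: 168,154 154,9 9,83 83,241 241,194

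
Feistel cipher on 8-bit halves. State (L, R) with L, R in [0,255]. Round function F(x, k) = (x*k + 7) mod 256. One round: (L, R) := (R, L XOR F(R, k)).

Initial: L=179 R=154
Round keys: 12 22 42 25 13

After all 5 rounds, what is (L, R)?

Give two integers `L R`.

Round 1 (k=12): L=154 R=140
Round 2 (k=22): L=140 R=149
Round 3 (k=42): L=149 R=245
Round 4 (k=25): L=245 R=97
Round 5 (k=13): L=97 R=1

Answer: 97 1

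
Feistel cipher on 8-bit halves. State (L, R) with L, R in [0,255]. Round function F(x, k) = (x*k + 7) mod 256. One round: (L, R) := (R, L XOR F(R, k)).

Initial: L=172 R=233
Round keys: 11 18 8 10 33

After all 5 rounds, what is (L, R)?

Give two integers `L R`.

Round 1 (k=11): L=233 R=166
Round 2 (k=18): L=166 R=90
Round 3 (k=8): L=90 R=113
Round 4 (k=10): L=113 R=43
Round 5 (k=33): L=43 R=227

Answer: 43 227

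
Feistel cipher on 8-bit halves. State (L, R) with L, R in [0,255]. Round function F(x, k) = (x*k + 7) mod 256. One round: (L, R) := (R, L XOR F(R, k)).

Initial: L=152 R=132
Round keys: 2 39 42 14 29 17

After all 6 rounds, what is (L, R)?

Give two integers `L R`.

Round 1 (k=2): L=132 R=151
Round 2 (k=39): L=151 R=140
Round 3 (k=42): L=140 R=104
Round 4 (k=14): L=104 R=59
Round 5 (k=29): L=59 R=222
Round 6 (k=17): L=222 R=254

Answer: 222 254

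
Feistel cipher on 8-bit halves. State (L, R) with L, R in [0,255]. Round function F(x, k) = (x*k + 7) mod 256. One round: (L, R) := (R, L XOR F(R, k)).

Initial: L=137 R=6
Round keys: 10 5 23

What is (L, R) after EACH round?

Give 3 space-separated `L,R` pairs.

Answer: 6,202 202,255 255,58

Derivation:
Round 1 (k=10): L=6 R=202
Round 2 (k=5): L=202 R=255
Round 3 (k=23): L=255 R=58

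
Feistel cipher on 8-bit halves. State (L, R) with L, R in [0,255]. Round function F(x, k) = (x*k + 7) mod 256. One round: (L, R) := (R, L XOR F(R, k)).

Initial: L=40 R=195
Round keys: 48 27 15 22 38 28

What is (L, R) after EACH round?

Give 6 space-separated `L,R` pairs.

Round 1 (k=48): L=195 R=191
Round 2 (k=27): L=191 R=239
Round 3 (k=15): L=239 R=183
Round 4 (k=22): L=183 R=46
Round 5 (k=38): L=46 R=108
Round 6 (k=28): L=108 R=249

Answer: 195,191 191,239 239,183 183,46 46,108 108,249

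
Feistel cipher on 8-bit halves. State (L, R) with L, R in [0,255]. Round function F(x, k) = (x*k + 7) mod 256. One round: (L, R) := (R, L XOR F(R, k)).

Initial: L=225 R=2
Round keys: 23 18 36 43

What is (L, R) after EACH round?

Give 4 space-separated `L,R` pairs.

Round 1 (k=23): L=2 R=212
Round 2 (k=18): L=212 R=237
Round 3 (k=36): L=237 R=143
Round 4 (k=43): L=143 R=225

Answer: 2,212 212,237 237,143 143,225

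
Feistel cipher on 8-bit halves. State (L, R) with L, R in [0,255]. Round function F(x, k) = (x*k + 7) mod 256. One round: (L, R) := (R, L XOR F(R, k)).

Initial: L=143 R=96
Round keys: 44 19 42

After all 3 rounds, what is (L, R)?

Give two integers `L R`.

Answer: 255 213

Derivation:
Round 1 (k=44): L=96 R=8
Round 2 (k=19): L=8 R=255
Round 3 (k=42): L=255 R=213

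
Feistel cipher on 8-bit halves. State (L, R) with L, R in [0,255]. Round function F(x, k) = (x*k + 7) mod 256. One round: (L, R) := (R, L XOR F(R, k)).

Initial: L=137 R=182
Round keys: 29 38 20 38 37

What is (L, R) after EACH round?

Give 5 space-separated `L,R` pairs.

Answer: 182,44 44,57 57,87 87,200 200,184

Derivation:
Round 1 (k=29): L=182 R=44
Round 2 (k=38): L=44 R=57
Round 3 (k=20): L=57 R=87
Round 4 (k=38): L=87 R=200
Round 5 (k=37): L=200 R=184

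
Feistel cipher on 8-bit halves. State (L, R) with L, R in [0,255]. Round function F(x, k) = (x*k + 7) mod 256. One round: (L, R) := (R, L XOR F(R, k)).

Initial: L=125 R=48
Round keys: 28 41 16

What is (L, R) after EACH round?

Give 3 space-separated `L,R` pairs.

Round 1 (k=28): L=48 R=58
Round 2 (k=41): L=58 R=97
Round 3 (k=16): L=97 R=45

Answer: 48,58 58,97 97,45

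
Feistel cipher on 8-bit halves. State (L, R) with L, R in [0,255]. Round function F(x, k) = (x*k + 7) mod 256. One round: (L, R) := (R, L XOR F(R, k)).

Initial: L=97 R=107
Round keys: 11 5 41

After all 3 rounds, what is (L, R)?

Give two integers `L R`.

Round 1 (k=11): L=107 R=193
Round 2 (k=5): L=193 R=167
Round 3 (k=41): L=167 R=7

Answer: 167 7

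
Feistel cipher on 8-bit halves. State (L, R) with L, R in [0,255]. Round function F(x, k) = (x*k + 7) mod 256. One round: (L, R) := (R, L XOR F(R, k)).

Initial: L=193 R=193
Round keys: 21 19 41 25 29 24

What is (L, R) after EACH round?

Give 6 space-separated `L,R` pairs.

Round 1 (k=21): L=193 R=29
Round 2 (k=19): L=29 R=239
Round 3 (k=41): L=239 R=83
Round 4 (k=25): L=83 R=205
Round 5 (k=29): L=205 R=19
Round 6 (k=24): L=19 R=2

Answer: 193,29 29,239 239,83 83,205 205,19 19,2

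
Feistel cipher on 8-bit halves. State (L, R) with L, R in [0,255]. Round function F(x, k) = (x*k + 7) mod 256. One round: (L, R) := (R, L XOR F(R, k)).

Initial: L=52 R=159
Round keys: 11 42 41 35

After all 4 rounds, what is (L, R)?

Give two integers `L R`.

Round 1 (k=11): L=159 R=232
Round 2 (k=42): L=232 R=136
Round 3 (k=41): L=136 R=39
Round 4 (k=35): L=39 R=212

Answer: 39 212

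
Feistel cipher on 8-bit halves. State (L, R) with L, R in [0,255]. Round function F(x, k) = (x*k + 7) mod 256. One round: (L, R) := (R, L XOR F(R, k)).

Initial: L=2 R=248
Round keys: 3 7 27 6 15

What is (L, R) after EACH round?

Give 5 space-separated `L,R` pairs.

Answer: 248,237 237,122 122,8 8,77 77,130

Derivation:
Round 1 (k=3): L=248 R=237
Round 2 (k=7): L=237 R=122
Round 3 (k=27): L=122 R=8
Round 4 (k=6): L=8 R=77
Round 5 (k=15): L=77 R=130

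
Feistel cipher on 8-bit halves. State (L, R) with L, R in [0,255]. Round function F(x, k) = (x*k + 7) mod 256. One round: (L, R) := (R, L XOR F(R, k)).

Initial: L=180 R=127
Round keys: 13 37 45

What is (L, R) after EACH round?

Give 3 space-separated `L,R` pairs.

Answer: 127,206 206,178 178,159

Derivation:
Round 1 (k=13): L=127 R=206
Round 2 (k=37): L=206 R=178
Round 3 (k=45): L=178 R=159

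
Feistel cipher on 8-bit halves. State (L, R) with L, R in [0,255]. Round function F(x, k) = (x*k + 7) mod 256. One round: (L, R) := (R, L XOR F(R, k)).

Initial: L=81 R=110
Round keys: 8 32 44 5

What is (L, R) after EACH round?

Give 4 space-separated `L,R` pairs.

Round 1 (k=8): L=110 R=38
Round 2 (k=32): L=38 R=169
Round 3 (k=44): L=169 R=53
Round 4 (k=5): L=53 R=185

Answer: 110,38 38,169 169,53 53,185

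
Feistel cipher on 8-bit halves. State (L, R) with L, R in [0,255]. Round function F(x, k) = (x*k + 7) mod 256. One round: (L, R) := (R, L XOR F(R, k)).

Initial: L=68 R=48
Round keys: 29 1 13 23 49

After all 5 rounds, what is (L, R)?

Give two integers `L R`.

Answer: 183 180

Derivation:
Round 1 (k=29): L=48 R=51
Round 2 (k=1): L=51 R=10
Round 3 (k=13): L=10 R=186
Round 4 (k=23): L=186 R=183
Round 5 (k=49): L=183 R=180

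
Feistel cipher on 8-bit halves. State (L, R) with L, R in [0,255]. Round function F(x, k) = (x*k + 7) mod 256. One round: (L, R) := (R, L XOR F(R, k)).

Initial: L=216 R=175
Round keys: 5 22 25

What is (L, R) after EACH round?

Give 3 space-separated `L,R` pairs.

Round 1 (k=5): L=175 R=170
Round 2 (k=22): L=170 R=12
Round 3 (k=25): L=12 R=153

Answer: 175,170 170,12 12,153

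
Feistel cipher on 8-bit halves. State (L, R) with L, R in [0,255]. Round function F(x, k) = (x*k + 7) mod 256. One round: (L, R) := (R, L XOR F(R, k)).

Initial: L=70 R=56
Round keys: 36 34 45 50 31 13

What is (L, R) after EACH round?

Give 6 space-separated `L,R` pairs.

Round 1 (k=36): L=56 R=161
Round 2 (k=34): L=161 R=81
Round 3 (k=45): L=81 R=229
Round 4 (k=50): L=229 R=144
Round 5 (k=31): L=144 R=146
Round 6 (k=13): L=146 R=225

Answer: 56,161 161,81 81,229 229,144 144,146 146,225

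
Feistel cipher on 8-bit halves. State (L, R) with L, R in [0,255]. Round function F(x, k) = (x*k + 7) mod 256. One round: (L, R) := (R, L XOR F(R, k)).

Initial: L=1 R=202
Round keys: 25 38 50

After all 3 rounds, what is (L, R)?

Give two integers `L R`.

Answer: 77 209

Derivation:
Round 1 (k=25): L=202 R=192
Round 2 (k=38): L=192 R=77
Round 3 (k=50): L=77 R=209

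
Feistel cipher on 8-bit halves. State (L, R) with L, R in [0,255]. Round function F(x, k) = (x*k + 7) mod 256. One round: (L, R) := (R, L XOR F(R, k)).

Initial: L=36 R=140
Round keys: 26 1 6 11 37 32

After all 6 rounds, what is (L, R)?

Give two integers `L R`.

Round 1 (k=26): L=140 R=27
Round 2 (k=1): L=27 R=174
Round 3 (k=6): L=174 R=0
Round 4 (k=11): L=0 R=169
Round 5 (k=37): L=169 R=116
Round 6 (k=32): L=116 R=46

Answer: 116 46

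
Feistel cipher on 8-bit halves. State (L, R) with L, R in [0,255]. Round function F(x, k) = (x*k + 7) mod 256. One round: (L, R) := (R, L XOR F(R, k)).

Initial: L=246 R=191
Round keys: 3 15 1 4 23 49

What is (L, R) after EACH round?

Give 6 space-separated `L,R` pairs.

Round 1 (k=3): L=191 R=178
Round 2 (k=15): L=178 R=202
Round 3 (k=1): L=202 R=99
Round 4 (k=4): L=99 R=89
Round 5 (k=23): L=89 R=101
Round 6 (k=49): L=101 R=5

Answer: 191,178 178,202 202,99 99,89 89,101 101,5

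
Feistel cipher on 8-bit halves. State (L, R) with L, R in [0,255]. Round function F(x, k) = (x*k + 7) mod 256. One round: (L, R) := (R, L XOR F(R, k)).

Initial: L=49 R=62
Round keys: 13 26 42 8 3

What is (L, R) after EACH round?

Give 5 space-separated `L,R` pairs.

Answer: 62,28 28,225 225,237 237,142 142,92

Derivation:
Round 1 (k=13): L=62 R=28
Round 2 (k=26): L=28 R=225
Round 3 (k=42): L=225 R=237
Round 4 (k=8): L=237 R=142
Round 5 (k=3): L=142 R=92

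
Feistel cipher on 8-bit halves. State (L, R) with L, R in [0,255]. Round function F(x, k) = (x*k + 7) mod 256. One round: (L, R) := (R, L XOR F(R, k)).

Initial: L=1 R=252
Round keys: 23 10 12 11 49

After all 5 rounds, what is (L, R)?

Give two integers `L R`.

Round 1 (k=23): L=252 R=170
Round 2 (k=10): L=170 R=87
Round 3 (k=12): L=87 R=177
Round 4 (k=11): L=177 R=245
Round 5 (k=49): L=245 R=93

Answer: 245 93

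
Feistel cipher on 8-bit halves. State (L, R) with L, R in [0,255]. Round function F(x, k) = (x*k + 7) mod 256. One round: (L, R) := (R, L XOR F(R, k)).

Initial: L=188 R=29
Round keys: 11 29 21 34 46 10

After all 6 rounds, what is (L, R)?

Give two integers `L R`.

Answer: 124 114

Derivation:
Round 1 (k=11): L=29 R=250
Round 2 (k=29): L=250 R=68
Round 3 (k=21): L=68 R=97
Round 4 (k=34): L=97 R=173
Round 5 (k=46): L=173 R=124
Round 6 (k=10): L=124 R=114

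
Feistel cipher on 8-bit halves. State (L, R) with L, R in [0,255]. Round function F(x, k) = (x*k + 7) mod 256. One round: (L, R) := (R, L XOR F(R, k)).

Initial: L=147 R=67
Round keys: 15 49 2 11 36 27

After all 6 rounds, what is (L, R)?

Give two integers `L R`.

Round 1 (k=15): L=67 R=103
Round 2 (k=49): L=103 R=253
Round 3 (k=2): L=253 R=102
Round 4 (k=11): L=102 R=148
Round 5 (k=36): L=148 R=177
Round 6 (k=27): L=177 R=38

Answer: 177 38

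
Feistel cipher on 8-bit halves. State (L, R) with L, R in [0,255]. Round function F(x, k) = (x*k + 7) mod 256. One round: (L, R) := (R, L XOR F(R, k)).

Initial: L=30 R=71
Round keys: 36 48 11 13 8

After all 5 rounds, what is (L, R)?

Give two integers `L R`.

Round 1 (k=36): L=71 R=29
Round 2 (k=48): L=29 R=48
Round 3 (k=11): L=48 R=10
Round 4 (k=13): L=10 R=185
Round 5 (k=8): L=185 R=197

Answer: 185 197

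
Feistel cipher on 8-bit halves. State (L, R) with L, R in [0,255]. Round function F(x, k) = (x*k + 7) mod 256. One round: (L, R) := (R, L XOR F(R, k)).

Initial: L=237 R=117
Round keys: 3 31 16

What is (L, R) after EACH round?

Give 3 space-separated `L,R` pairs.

Round 1 (k=3): L=117 R=139
Round 2 (k=31): L=139 R=169
Round 3 (k=16): L=169 R=28

Answer: 117,139 139,169 169,28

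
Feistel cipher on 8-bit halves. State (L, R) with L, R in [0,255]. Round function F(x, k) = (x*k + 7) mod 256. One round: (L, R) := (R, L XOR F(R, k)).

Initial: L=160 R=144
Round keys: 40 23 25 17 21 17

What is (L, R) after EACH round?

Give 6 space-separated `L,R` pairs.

Round 1 (k=40): L=144 R=39
Round 2 (k=23): L=39 R=24
Round 3 (k=25): L=24 R=120
Round 4 (k=17): L=120 R=231
Round 5 (k=21): L=231 R=130
Round 6 (k=17): L=130 R=78

Answer: 144,39 39,24 24,120 120,231 231,130 130,78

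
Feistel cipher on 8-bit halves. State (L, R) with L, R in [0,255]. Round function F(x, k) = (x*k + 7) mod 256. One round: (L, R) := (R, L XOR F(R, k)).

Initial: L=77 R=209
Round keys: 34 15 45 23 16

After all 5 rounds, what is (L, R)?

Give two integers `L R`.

Answer: 88 50

Derivation:
Round 1 (k=34): L=209 R=132
Round 2 (k=15): L=132 R=18
Round 3 (k=45): L=18 R=181
Round 4 (k=23): L=181 R=88
Round 5 (k=16): L=88 R=50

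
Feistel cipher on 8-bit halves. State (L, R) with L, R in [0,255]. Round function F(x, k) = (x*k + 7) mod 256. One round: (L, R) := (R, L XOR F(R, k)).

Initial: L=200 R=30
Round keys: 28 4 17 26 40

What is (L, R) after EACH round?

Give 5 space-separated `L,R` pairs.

Round 1 (k=28): L=30 R=135
Round 2 (k=4): L=135 R=61
Round 3 (k=17): L=61 R=147
Round 4 (k=26): L=147 R=200
Round 5 (k=40): L=200 R=212

Answer: 30,135 135,61 61,147 147,200 200,212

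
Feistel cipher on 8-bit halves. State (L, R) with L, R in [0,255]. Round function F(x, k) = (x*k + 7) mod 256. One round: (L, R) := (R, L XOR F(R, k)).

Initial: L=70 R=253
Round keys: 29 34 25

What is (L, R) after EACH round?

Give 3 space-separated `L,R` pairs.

Answer: 253,246 246,78 78,83

Derivation:
Round 1 (k=29): L=253 R=246
Round 2 (k=34): L=246 R=78
Round 3 (k=25): L=78 R=83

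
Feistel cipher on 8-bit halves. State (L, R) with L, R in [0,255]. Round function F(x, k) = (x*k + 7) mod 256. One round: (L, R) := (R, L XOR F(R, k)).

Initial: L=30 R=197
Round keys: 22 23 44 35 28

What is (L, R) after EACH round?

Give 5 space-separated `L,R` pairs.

Answer: 197,235 235,225 225,88 88,238 238,87

Derivation:
Round 1 (k=22): L=197 R=235
Round 2 (k=23): L=235 R=225
Round 3 (k=44): L=225 R=88
Round 4 (k=35): L=88 R=238
Round 5 (k=28): L=238 R=87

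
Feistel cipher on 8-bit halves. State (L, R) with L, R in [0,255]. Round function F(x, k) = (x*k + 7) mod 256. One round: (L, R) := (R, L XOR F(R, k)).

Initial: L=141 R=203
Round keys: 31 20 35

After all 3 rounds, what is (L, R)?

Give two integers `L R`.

Round 1 (k=31): L=203 R=17
Round 2 (k=20): L=17 R=144
Round 3 (k=35): L=144 R=166

Answer: 144 166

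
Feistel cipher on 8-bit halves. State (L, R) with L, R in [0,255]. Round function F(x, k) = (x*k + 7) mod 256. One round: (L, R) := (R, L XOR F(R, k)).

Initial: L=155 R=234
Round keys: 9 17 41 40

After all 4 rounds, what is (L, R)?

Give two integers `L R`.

Round 1 (k=9): L=234 R=218
Round 2 (k=17): L=218 R=107
Round 3 (k=41): L=107 R=240
Round 4 (k=40): L=240 R=236

Answer: 240 236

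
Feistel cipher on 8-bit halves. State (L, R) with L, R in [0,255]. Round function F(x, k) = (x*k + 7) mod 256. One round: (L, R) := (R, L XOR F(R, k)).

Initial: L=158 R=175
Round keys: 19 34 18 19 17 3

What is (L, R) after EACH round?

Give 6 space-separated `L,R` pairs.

Round 1 (k=19): L=175 R=154
Round 2 (k=34): L=154 R=212
Round 3 (k=18): L=212 R=117
Round 4 (k=19): L=117 R=98
Round 5 (k=17): L=98 R=252
Round 6 (k=3): L=252 R=153

Answer: 175,154 154,212 212,117 117,98 98,252 252,153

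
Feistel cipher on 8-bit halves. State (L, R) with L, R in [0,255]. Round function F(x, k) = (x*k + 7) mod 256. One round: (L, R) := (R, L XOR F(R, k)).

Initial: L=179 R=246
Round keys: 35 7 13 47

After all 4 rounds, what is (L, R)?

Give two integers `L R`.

Round 1 (k=35): L=246 R=26
Round 2 (k=7): L=26 R=75
Round 3 (k=13): L=75 R=204
Round 4 (k=47): L=204 R=48

Answer: 204 48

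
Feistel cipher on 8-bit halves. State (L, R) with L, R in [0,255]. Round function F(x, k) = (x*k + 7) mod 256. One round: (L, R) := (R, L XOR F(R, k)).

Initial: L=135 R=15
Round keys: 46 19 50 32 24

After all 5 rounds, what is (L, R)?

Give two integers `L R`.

Answer: 9 226

Derivation:
Round 1 (k=46): L=15 R=62
Round 2 (k=19): L=62 R=174
Round 3 (k=50): L=174 R=61
Round 4 (k=32): L=61 R=9
Round 5 (k=24): L=9 R=226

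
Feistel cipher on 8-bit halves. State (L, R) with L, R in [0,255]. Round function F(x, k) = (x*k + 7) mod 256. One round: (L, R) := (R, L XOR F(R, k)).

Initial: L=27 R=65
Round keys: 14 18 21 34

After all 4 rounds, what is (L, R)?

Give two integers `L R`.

Round 1 (k=14): L=65 R=142
Round 2 (k=18): L=142 R=66
Round 3 (k=21): L=66 R=255
Round 4 (k=34): L=255 R=167

Answer: 255 167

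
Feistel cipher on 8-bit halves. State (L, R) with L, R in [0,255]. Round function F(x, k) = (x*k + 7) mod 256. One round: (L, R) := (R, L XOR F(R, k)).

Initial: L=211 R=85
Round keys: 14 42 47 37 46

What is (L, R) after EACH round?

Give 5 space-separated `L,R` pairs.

Answer: 85,126 126,230 230,63 63,196 196,0

Derivation:
Round 1 (k=14): L=85 R=126
Round 2 (k=42): L=126 R=230
Round 3 (k=47): L=230 R=63
Round 4 (k=37): L=63 R=196
Round 5 (k=46): L=196 R=0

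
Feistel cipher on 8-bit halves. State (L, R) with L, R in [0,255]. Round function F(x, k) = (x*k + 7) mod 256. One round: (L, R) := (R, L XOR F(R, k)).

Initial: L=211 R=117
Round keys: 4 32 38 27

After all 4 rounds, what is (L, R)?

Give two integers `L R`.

Answer: 251 242

Derivation:
Round 1 (k=4): L=117 R=8
Round 2 (k=32): L=8 R=114
Round 3 (k=38): L=114 R=251
Round 4 (k=27): L=251 R=242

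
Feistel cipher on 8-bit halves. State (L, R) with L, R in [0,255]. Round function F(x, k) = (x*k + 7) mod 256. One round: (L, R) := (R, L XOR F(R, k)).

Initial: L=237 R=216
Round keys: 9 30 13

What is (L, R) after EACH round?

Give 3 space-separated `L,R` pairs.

Answer: 216,114 114,187 187,244

Derivation:
Round 1 (k=9): L=216 R=114
Round 2 (k=30): L=114 R=187
Round 3 (k=13): L=187 R=244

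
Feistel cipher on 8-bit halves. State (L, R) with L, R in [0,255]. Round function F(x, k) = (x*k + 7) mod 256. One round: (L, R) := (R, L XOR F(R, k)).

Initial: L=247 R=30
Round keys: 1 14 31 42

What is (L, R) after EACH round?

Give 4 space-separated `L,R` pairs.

Round 1 (k=1): L=30 R=210
Round 2 (k=14): L=210 R=157
Round 3 (k=31): L=157 R=216
Round 4 (k=42): L=216 R=234

Answer: 30,210 210,157 157,216 216,234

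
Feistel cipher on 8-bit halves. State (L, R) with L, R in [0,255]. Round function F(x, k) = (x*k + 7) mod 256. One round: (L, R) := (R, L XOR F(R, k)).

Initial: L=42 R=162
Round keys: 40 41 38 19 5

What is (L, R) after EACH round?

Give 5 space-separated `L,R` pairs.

Answer: 162,125 125,174 174,166 166,247 247,124

Derivation:
Round 1 (k=40): L=162 R=125
Round 2 (k=41): L=125 R=174
Round 3 (k=38): L=174 R=166
Round 4 (k=19): L=166 R=247
Round 5 (k=5): L=247 R=124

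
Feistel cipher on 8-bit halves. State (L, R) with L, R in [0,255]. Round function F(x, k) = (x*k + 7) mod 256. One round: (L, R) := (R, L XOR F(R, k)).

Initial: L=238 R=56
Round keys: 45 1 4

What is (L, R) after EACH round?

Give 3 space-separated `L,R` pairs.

Round 1 (k=45): L=56 R=49
Round 2 (k=1): L=49 R=0
Round 3 (k=4): L=0 R=54

Answer: 56,49 49,0 0,54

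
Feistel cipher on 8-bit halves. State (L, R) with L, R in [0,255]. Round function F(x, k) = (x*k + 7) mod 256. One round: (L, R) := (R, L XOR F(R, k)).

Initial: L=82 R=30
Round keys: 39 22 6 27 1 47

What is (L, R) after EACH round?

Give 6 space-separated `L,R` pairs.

Answer: 30,203 203,103 103,186 186,194 194,115 115,230

Derivation:
Round 1 (k=39): L=30 R=203
Round 2 (k=22): L=203 R=103
Round 3 (k=6): L=103 R=186
Round 4 (k=27): L=186 R=194
Round 5 (k=1): L=194 R=115
Round 6 (k=47): L=115 R=230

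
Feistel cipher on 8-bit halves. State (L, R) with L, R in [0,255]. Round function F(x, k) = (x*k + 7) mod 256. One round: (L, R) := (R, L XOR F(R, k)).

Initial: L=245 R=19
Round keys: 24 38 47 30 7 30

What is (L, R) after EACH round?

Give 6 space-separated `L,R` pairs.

Round 1 (k=24): L=19 R=58
Round 2 (k=38): L=58 R=176
Round 3 (k=47): L=176 R=109
Round 4 (k=30): L=109 R=125
Round 5 (k=7): L=125 R=31
Round 6 (k=30): L=31 R=212

Answer: 19,58 58,176 176,109 109,125 125,31 31,212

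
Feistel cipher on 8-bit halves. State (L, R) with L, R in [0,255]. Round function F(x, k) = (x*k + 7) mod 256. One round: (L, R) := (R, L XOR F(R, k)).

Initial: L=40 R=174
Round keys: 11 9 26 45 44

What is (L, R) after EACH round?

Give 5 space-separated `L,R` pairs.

Round 1 (k=11): L=174 R=169
Round 2 (k=9): L=169 R=86
Round 3 (k=26): L=86 R=106
Round 4 (k=45): L=106 R=255
Round 5 (k=44): L=255 R=177

Answer: 174,169 169,86 86,106 106,255 255,177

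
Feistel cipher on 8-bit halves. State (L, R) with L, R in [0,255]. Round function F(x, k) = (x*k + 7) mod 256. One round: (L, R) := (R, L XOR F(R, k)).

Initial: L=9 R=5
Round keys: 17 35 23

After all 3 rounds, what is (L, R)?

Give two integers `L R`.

Answer: 163 249

Derivation:
Round 1 (k=17): L=5 R=85
Round 2 (k=35): L=85 R=163
Round 3 (k=23): L=163 R=249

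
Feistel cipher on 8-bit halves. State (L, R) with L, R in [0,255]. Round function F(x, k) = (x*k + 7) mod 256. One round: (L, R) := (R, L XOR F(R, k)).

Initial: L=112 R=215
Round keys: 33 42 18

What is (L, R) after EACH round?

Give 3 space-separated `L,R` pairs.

Round 1 (k=33): L=215 R=206
Round 2 (k=42): L=206 R=4
Round 3 (k=18): L=4 R=129

Answer: 215,206 206,4 4,129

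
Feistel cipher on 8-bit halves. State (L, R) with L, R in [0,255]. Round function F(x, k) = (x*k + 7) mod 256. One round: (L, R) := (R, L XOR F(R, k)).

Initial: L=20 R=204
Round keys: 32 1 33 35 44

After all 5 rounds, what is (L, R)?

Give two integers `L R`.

Answer: 39 53

Derivation:
Round 1 (k=32): L=204 R=147
Round 2 (k=1): L=147 R=86
Round 3 (k=33): L=86 R=142
Round 4 (k=35): L=142 R=39
Round 5 (k=44): L=39 R=53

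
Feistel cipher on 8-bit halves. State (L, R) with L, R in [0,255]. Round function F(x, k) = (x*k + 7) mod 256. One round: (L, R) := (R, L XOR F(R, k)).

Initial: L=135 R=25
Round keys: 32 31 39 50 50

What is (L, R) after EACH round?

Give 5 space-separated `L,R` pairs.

Answer: 25,160 160,126 126,153 153,151 151,28

Derivation:
Round 1 (k=32): L=25 R=160
Round 2 (k=31): L=160 R=126
Round 3 (k=39): L=126 R=153
Round 4 (k=50): L=153 R=151
Round 5 (k=50): L=151 R=28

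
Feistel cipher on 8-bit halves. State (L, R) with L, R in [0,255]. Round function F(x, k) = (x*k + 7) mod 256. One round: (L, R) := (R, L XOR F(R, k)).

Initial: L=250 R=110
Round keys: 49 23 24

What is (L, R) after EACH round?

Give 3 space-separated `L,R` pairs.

Round 1 (k=49): L=110 R=239
Round 2 (k=23): L=239 R=238
Round 3 (k=24): L=238 R=184

Answer: 110,239 239,238 238,184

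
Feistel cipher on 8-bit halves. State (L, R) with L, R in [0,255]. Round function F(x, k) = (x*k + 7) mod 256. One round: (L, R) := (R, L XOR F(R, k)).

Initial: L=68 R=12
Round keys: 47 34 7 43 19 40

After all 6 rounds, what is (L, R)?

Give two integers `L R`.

Answer: 169 188

Derivation:
Round 1 (k=47): L=12 R=127
Round 2 (k=34): L=127 R=233
Round 3 (k=7): L=233 R=25
Round 4 (k=43): L=25 R=211
Round 5 (k=19): L=211 R=169
Round 6 (k=40): L=169 R=188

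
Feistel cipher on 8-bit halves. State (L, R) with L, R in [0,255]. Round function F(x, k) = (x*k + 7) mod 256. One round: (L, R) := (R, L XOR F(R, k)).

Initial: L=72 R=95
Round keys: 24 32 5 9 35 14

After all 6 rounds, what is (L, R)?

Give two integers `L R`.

Round 1 (k=24): L=95 R=167
Round 2 (k=32): L=167 R=184
Round 3 (k=5): L=184 R=56
Round 4 (k=9): L=56 R=71
Round 5 (k=35): L=71 R=132
Round 6 (k=14): L=132 R=120

Answer: 132 120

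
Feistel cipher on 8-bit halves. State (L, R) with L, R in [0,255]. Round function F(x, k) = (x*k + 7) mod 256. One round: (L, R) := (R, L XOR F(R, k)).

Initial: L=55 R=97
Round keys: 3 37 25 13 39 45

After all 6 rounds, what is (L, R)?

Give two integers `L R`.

Round 1 (k=3): L=97 R=29
Round 2 (k=37): L=29 R=89
Round 3 (k=25): L=89 R=165
Round 4 (k=13): L=165 R=49
Round 5 (k=39): L=49 R=219
Round 6 (k=45): L=219 R=183

Answer: 219 183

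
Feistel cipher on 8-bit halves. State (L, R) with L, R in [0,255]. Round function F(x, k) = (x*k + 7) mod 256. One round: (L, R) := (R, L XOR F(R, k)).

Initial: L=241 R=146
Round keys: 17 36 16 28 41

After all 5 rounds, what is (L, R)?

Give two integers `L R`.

Answer: 222 138

Derivation:
Round 1 (k=17): L=146 R=72
Round 2 (k=36): L=72 R=181
Round 3 (k=16): L=181 R=31
Round 4 (k=28): L=31 R=222
Round 5 (k=41): L=222 R=138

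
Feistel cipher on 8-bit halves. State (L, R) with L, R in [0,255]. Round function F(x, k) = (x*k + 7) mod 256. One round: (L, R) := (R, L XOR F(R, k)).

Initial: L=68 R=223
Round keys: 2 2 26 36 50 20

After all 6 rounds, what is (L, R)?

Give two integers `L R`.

Round 1 (k=2): L=223 R=129
Round 2 (k=2): L=129 R=214
Round 3 (k=26): L=214 R=66
Round 4 (k=36): L=66 R=153
Round 5 (k=50): L=153 R=171
Round 6 (k=20): L=171 R=250

Answer: 171 250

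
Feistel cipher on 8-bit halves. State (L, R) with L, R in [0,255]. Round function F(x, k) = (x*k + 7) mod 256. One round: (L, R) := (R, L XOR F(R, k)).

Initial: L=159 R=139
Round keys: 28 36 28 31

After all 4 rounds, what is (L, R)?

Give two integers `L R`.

Answer: 179 40

Derivation:
Round 1 (k=28): L=139 R=164
Round 2 (k=36): L=164 R=156
Round 3 (k=28): L=156 R=179
Round 4 (k=31): L=179 R=40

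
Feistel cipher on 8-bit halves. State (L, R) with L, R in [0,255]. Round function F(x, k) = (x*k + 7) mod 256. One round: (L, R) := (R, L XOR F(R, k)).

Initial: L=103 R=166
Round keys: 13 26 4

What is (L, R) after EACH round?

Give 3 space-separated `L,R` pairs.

Round 1 (k=13): L=166 R=18
Round 2 (k=26): L=18 R=125
Round 3 (k=4): L=125 R=233

Answer: 166,18 18,125 125,233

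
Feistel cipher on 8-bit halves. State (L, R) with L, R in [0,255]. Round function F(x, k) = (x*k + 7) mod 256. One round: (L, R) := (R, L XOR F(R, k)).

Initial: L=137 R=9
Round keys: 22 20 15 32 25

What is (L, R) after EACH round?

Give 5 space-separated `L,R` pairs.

Round 1 (k=22): L=9 R=68
Round 2 (k=20): L=68 R=94
Round 3 (k=15): L=94 R=205
Round 4 (k=32): L=205 R=249
Round 5 (k=25): L=249 R=149

Answer: 9,68 68,94 94,205 205,249 249,149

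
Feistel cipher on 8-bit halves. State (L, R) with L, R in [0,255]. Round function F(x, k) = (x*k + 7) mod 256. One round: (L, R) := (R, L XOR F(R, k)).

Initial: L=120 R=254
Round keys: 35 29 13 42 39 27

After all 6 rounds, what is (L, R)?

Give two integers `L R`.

Round 1 (k=35): L=254 R=185
Round 2 (k=29): L=185 R=2
Round 3 (k=13): L=2 R=152
Round 4 (k=42): L=152 R=245
Round 5 (k=39): L=245 R=194
Round 6 (k=27): L=194 R=136

Answer: 194 136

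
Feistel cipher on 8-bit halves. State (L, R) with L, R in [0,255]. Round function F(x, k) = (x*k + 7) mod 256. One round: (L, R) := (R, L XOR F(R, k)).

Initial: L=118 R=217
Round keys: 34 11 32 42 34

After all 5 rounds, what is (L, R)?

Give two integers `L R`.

Round 1 (k=34): L=217 R=175
Round 2 (k=11): L=175 R=85
Round 3 (k=32): L=85 R=8
Round 4 (k=42): L=8 R=2
Round 5 (k=34): L=2 R=67

Answer: 2 67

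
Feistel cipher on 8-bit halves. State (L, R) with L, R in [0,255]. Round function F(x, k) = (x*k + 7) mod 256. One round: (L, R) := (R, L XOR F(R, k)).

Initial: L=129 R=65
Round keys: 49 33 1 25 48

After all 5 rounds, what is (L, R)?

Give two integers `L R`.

Answer: 81 166

Derivation:
Round 1 (k=49): L=65 R=249
Round 2 (k=33): L=249 R=97
Round 3 (k=1): L=97 R=145
Round 4 (k=25): L=145 R=81
Round 5 (k=48): L=81 R=166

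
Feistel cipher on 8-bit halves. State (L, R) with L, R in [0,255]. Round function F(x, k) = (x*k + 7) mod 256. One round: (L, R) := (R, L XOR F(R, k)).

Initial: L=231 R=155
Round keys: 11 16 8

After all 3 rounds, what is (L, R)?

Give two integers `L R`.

Round 1 (k=11): L=155 R=87
Round 2 (k=16): L=87 R=236
Round 3 (k=8): L=236 R=48

Answer: 236 48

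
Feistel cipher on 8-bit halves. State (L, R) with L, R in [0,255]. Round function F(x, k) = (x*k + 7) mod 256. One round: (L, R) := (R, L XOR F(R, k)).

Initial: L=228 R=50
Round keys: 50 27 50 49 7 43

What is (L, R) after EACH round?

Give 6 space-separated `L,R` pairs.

Answer: 50,47 47,206 206,108 108,125 125,30 30,108

Derivation:
Round 1 (k=50): L=50 R=47
Round 2 (k=27): L=47 R=206
Round 3 (k=50): L=206 R=108
Round 4 (k=49): L=108 R=125
Round 5 (k=7): L=125 R=30
Round 6 (k=43): L=30 R=108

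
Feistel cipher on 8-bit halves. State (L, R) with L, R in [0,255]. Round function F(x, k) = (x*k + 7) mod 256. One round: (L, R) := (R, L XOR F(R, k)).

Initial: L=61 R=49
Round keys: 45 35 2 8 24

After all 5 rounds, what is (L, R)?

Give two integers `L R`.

Round 1 (k=45): L=49 R=153
Round 2 (k=35): L=153 R=195
Round 3 (k=2): L=195 R=20
Round 4 (k=8): L=20 R=100
Round 5 (k=24): L=100 R=115

Answer: 100 115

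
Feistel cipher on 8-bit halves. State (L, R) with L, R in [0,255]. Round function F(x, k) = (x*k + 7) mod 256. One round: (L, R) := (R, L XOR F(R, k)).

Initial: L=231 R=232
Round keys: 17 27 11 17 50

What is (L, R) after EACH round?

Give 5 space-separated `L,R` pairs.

Round 1 (k=17): L=232 R=136
Round 2 (k=27): L=136 R=183
Round 3 (k=11): L=183 R=108
Round 4 (k=17): L=108 R=132
Round 5 (k=50): L=132 R=163

Answer: 232,136 136,183 183,108 108,132 132,163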